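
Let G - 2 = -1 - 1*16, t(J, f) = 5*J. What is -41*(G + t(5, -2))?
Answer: -410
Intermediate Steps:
G = -15 (G = 2 + (-1 - 1*16) = 2 + (-1 - 16) = 2 - 17 = -15)
-41*(G + t(5, -2)) = -41*(-15 + 5*5) = -41*(-15 + 25) = -41*10 = -410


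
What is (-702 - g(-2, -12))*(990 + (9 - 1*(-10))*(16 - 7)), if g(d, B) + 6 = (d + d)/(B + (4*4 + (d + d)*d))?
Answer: -807669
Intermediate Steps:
g(d, B) = -6 + 2*d/(16 + B + 2*d²) (g(d, B) = -6 + (d + d)/(B + (4*4 + (d + d)*d)) = -6 + (2*d)/(B + (16 + (2*d)*d)) = -6 + (2*d)/(B + (16 + 2*d²)) = -6 + (2*d)/(16 + B + 2*d²) = -6 + 2*d/(16 + B + 2*d²))
(-702 - g(-2, -12))*(990 + (9 - 1*(-10))*(16 - 7)) = (-702 - 2*(-48 - 2 - 6*(-2)² - 3*(-12))/(16 - 12 + 2*(-2)²))*(990 + (9 - 1*(-10))*(16 - 7)) = (-702 - 2*(-48 - 2 - 6*4 + 36)/(16 - 12 + 2*4))*(990 + (9 + 10)*9) = (-702 - 2*(-48 - 2 - 24 + 36)/(16 - 12 + 8))*(990 + 19*9) = (-702 - 2*(-38)/12)*(990 + 171) = (-702 - 2*(-38)/12)*1161 = (-702 - 1*(-19/3))*1161 = (-702 + 19/3)*1161 = -2087/3*1161 = -807669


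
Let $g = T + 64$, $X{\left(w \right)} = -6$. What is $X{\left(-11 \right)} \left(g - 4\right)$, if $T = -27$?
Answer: $-198$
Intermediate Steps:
$g = 37$ ($g = -27 + 64 = 37$)
$X{\left(-11 \right)} \left(g - 4\right) = - 6 \left(37 - 4\right) = \left(-6\right) 33 = -198$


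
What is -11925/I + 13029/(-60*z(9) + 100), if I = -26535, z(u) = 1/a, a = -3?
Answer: 7714567/70760 ≈ 109.02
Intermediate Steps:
z(u) = -1/3 (z(u) = 1/(-3) = -1/3)
-11925/I + 13029/(-60*z(9) + 100) = -11925/(-26535) + 13029/(-60*(-1/3) + 100) = -11925*(-1/26535) + 13029/(20 + 100) = 795/1769 + 13029/120 = 795/1769 + 13029*(1/120) = 795/1769 + 4343/40 = 7714567/70760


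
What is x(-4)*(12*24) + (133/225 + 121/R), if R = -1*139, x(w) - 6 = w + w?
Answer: -18023138/31275 ≈ -576.28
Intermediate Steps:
x(w) = 6 + 2*w (x(w) = 6 + (w + w) = 6 + 2*w)
R = -139
x(-4)*(12*24) + (133/225 + 121/R) = (6 + 2*(-4))*(12*24) + (133/225 + 121/(-139)) = (6 - 8)*288 + (133*(1/225) + 121*(-1/139)) = -2*288 + (133/225 - 121/139) = -576 - 8738/31275 = -18023138/31275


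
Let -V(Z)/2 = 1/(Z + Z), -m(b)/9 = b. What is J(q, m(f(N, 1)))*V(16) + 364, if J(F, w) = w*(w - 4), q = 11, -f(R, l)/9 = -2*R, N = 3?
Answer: -58079/4 ≈ -14520.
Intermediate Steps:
f(R, l) = 18*R (f(R, l) = -(-18)*R = 18*R)
m(b) = -9*b
J(F, w) = w*(-4 + w)
V(Z) = -1/Z (V(Z) = -2/(Z + Z) = -2*1/(2*Z) = -1/Z)
J(q, m(f(N, 1)))*V(16) + 364 = ((-162*3)*(-4 - 162*3))*(-1/16) + 364 = ((-9*54)*(-4 - 9*54))*(-1*1/16) + 364 = -486*(-4 - 486)*(-1/16) + 364 = -486*(-490)*(-1/16) + 364 = 238140*(-1/16) + 364 = -59535/4 + 364 = -58079/4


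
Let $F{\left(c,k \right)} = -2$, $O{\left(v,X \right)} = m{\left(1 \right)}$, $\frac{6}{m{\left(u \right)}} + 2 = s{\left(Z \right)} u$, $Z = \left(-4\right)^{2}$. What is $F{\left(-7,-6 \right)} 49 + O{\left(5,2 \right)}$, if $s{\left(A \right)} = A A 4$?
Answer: $- \frac{50075}{511} \approx -97.994$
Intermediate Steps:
$Z = 16$
$s{\left(A \right)} = 4 A^{2}$ ($s{\left(A \right)} = A 4 A = 4 A^{2}$)
$m{\left(u \right)} = \frac{6}{-2 + 1024 u}$ ($m{\left(u \right)} = \frac{6}{-2 + 4 \cdot 16^{2} u} = \frac{6}{-2 + 4 \cdot 256 u} = \frac{6}{-2 + 1024 u}$)
$O{\left(v,X \right)} = \frac{3}{511}$ ($O{\left(v,X \right)} = \frac{3}{-1 + 512 \cdot 1} = \frac{3}{-1 + 512} = \frac{3}{511}$)
$F{\left(-7,-6 \right)} 49 + O{\left(5,2 \right)} = \left(-2\right) 49 + \frac{3}{511} = -98 + \frac{3}{511} = - \frac{50075}{511}$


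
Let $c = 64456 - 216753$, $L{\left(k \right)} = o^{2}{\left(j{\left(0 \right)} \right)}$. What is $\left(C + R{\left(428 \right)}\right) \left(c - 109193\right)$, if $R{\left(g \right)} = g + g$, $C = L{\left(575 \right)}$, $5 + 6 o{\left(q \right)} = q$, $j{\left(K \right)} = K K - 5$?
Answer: $- \frac{2021056210}{9} \approx -2.2456 \cdot 10^{8}$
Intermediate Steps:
$j{\left(K \right)} = -5 + K^{2}$ ($j{\left(K \right)} = K^{2} - 5 = -5 + K^{2}$)
$o{\left(q \right)} = - \frac{5}{6} + \frac{q}{6}$
$L{\left(k \right)} = \frac{25}{9}$ ($L{\left(k \right)} = \left(- \frac{5}{6} + \frac{-5 + 0^{2}}{6}\right)^{2} = \left(- \frac{5}{6} + \frac{-5 + 0}{6}\right)^{2} = \left(- \frac{5}{6} + \frac{1}{6} \left(-5\right)\right)^{2} = \left(- \frac{5}{6} - \frac{5}{6}\right)^{2} = \left(- \frac{5}{3}\right)^{2} = \frac{25}{9}$)
$c = -152297$
$C = \frac{25}{9} \approx 2.7778$
$R{\left(g \right)} = 2 g$
$\left(C + R{\left(428 \right)}\right) \left(c - 109193\right) = \left(\frac{25}{9} + 2 \cdot 428\right) \left(-152297 - 109193\right) = \left(\frac{25}{9} + 856\right) \left(-261490\right) = \frac{7729}{9} \left(-261490\right) = - \frac{2021056210}{9}$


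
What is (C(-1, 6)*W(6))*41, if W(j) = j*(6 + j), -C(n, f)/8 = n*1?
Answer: 23616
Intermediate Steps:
C(n, f) = -8*n
(C(-1, 6)*W(6))*41 = ((-8*(-1))*(6*(6 + 6)))*41 = (8*(6*12))*41 = (8*72)*41 = 576*41 = 23616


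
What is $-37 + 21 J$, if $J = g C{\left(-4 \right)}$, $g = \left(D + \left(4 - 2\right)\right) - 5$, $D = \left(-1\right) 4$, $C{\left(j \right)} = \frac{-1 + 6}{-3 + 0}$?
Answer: $208$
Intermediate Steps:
$C{\left(j \right)} = - \frac{5}{3}$ ($C{\left(j \right)} = \frac{5}{-3} = 5 \left(- \frac{1}{3}\right) = - \frac{5}{3}$)
$D = -4$
$g = -7$ ($g = \left(-4 + \left(4 - 2\right)\right) - 5 = \left(-4 + 2\right) - 5 = -2 - 5 = -7$)
$J = \frac{35}{3}$ ($J = \left(-7\right) \left(- \frac{5}{3}\right) = \frac{35}{3} \approx 11.667$)
$-37 + 21 J = -37 + 21 \cdot \frac{35}{3} = -37 + 245 = 208$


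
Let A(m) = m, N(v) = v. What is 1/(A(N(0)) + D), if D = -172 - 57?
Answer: -1/229 ≈ -0.0043668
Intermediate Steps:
D = -229
1/(A(N(0)) + D) = 1/(0 - 229) = 1/(-229) = -1/229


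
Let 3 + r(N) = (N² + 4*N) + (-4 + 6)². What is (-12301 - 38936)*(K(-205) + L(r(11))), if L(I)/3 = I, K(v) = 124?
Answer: -31869414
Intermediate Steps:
r(N) = 1 + N² + 4*N (r(N) = -3 + ((N² + 4*N) + (-4 + 6)²) = -3 + ((N² + 4*N) + 2²) = -3 + ((N² + 4*N) + 4) = -3 + (4 + N² + 4*N) = 1 + N² + 4*N)
L(I) = 3*I
(-12301 - 38936)*(K(-205) + L(r(11))) = (-12301 - 38936)*(124 + 3*(1 + 11² + 4*11)) = -51237*(124 + 3*(1 + 121 + 44)) = -51237*(124 + 3*166) = -51237*(124 + 498) = -51237*622 = -31869414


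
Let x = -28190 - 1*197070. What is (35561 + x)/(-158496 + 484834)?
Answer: -189699/326338 ≈ -0.58130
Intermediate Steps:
x = -225260 (x = -28190 - 197070 = -225260)
(35561 + x)/(-158496 + 484834) = (35561 - 225260)/(-158496 + 484834) = -189699/326338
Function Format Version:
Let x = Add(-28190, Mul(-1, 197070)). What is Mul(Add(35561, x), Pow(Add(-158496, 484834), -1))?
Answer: Rational(-189699, 326338) ≈ -0.58130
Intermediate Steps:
x = -225260 (x = Add(-28190, -197070) = -225260)
Mul(Add(35561, x), Pow(Add(-158496, 484834), -1)) = Mul(Add(35561, -225260), Pow(Add(-158496, 484834), -1)) = Mul(-189699, Pow(326338, -1)) = Mul(-189699, Rational(1, 326338)) = Rational(-189699, 326338)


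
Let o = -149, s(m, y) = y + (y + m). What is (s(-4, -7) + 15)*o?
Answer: 447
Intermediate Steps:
s(m, y) = m + 2*y (s(m, y) = y + (m + y) = m + 2*y)
(s(-4, -7) + 15)*o = ((-4 + 2*(-7)) + 15)*(-149) = ((-4 - 14) + 15)*(-149) = (-18 + 15)*(-149) = -3*(-149) = 447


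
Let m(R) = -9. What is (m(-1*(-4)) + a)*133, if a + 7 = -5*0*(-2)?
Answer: -2128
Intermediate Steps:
a = -7 (a = -7 - 5*0*(-2) = -7 + 0*(-2) = -7 + 0 = -7)
(m(-1*(-4)) + a)*133 = (-9 - 7)*133 = -16*133 = -2128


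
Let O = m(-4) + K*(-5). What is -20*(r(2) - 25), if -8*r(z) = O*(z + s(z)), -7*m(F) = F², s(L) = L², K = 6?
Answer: 110/7 ≈ 15.714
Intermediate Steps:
m(F) = -F²/7
O = -226/7 (O = -⅐*(-4)² + 6*(-5) = -⅐*16 - 30 = -16/7 - 30 = -226/7 ≈ -32.286)
r(z) = 113*z/28 + 113*z²/28 (r(z) = -(-113)*(z + z²)/28 = -(-226*z/7 - 226*z²/7)/8 = 113*z/28 + 113*z²/28)
-20*(r(2) - 25) = -20*((113/28)*2*(1 + 2) - 25) = -20*((113/28)*2*3 - 25) = -20*(339/14 - 25) = -20*(-11/14) = 110/7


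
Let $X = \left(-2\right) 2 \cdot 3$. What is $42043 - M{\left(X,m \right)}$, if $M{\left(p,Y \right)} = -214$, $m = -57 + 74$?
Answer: $42257$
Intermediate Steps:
$m = 17$
$X = -12$ ($X = \left(-4\right) 3 = -12$)
$42043 - M{\left(X,m \right)} = 42043 - -214 = 42043 + 214 = 42257$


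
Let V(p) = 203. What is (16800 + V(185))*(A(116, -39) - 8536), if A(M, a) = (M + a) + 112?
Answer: -141924041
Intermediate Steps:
A(M, a) = 112 + M + a
(16800 + V(185))*(A(116, -39) - 8536) = (16800 + 203)*((112 + 116 - 39) - 8536) = 17003*(189 - 8536) = 17003*(-8347) = -141924041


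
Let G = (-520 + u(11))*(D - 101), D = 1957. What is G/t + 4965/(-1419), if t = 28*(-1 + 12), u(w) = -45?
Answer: -11284465/3311 ≈ -3408.2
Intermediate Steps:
G = -1048640 (G = (-520 - 45)*(1957 - 101) = -565*1856 = -1048640)
t = 308 (t = 28*11 = 308)
G/t + 4965/(-1419) = -1048640/308 + 4965/(-1419) = -1048640*1/308 + 4965*(-1/1419) = -262160/77 - 1655/473 = -11284465/3311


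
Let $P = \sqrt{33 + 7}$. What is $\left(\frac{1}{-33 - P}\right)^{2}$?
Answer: $\frac{1129}{1100401} - \frac{132 \sqrt{10}}{1100401} \approx 0.00064665$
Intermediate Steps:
$P = 2 \sqrt{10}$ ($P = \sqrt{40} = 2 \sqrt{10} \approx 6.3246$)
$\left(\frac{1}{-33 - P}\right)^{2} = \left(\frac{1}{-33 - 2 \sqrt{10}}\right)^{2} = \frac{1}{\left(-33 - 2 \sqrt{10}\right)^{2}}$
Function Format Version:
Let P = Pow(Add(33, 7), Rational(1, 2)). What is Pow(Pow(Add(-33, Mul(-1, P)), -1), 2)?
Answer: Add(Rational(1129, 1100401), Mul(Rational(-132, 1100401), Pow(10, Rational(1, 2)))) ≈ 0.00064665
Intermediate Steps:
P = Mul(2, Pow(10, Rational(1, 2))) (P = Pow(40, Rational(1, 2)) = Mul(2, Pow(10, Rational(1, 2))) ≈ 6.3246)
Pow(Pow(Add(-33, Mul(-1, P)), -1), 2) = Pow(Pow(Add(-33, Mul(-1, Mul(2, Pow(10, Rational(1, 2))))), -1), 2) = Pow(Pow(Add(-33, Mul(-2, Pow(10, Rational(1, 2)))), -1), 2) = Pow(Add(-33, Mul(-2, Pow(10, Rational(1, 2)))), -2)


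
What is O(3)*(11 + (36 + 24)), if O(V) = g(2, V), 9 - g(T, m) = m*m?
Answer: 0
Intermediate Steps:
g(T, m) = 9 - m**2 (g(T, m) = 9 - m*m = 9 - m**2)
O(V) = 9 - V**2
O(3)*(11 + (36 + 24)) = (9 - 1*3**2)*(11 + (36 + 24)) = (9 - 1*9)*(11 + 60) = (9 - 9)*71 = 0*71 = 0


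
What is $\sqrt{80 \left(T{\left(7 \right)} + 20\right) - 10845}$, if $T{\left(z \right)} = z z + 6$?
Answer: $i \sqrt{4845} \approx 69.606 i$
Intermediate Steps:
$T{\left(z \right)} = 6 + z^{2}$ ($T{\left(z \right)} = z^{2} + 6 = 6 + z^{2}$)
$\sqrt{80 \left(T{\left(7 \right)} + 20\right) - 10845} = \sqrt{80 \left(\left(6 + 7^{2}\right) + 20\right) - 10845} = \sqrt{80 \left(\left(6 + 49\right) + 20\right) - 10845} = \sqrt{80 \left(55 + 20\right) - 10845} = \sqrt{80 \cdot 75 - 10845} = \sqrt{6000 - 10845} = \sqrt{-4845} = i \sqrt{4845}$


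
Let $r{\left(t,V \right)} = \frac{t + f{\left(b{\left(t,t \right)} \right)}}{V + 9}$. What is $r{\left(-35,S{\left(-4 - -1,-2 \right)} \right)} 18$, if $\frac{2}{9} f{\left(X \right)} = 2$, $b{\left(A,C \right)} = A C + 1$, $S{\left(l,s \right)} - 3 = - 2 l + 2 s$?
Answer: $- \frac{234}{7} \approx -33.429$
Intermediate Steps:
$S{\left(l,s \right)} = 3 - 2 l + 2 s$ ($S{\left(l,s \right)} = 3 - \left(- 2 s + 2 l\right) = 3 - 2 l + 2 s$)
$b{\left(A,C \right)} = 1 + A C$
$f{\left(X \right)} = 9$ ($f{\left(X \right)} = \frac{9}{2} \cdot 2 = 9$)
$r{\left(t,V \right)} = \frac{9 + t}{9 + V}$ ($r{\left(t,V \right)} = \frac{t + 9}{V + 9} = \frac{9 + t}{9 + V}$)
$r{\left(-35,S{\left(-4 - -1,-2 \right)} \right)} 18 = \frac{9 - 35}{9 + \left(3 - 2 \left(-4 - -1\right) + 2 \left(-2\right)\right)} 18 = \frac{1}{9 - \left(1 + 2 \left(-4 + 1\right)\right)} \left(-26\right) 18 = \frac{1}{9 - -5} \left(-26\right) 18 = \frac{1}{9 + \left(3 + 6 - 4\right)} \left(-26\right) 18 = \frac{1}{9 + 5} \left(-26\right) 18 = \frac{1}{14} \left(-26\right) 18 = \left(- \frac{13}{7}\right) 18 = - \frac{234}{7}$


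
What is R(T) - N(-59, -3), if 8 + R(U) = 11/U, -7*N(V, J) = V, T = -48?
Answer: -5597/336 ≈ -16.658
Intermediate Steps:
N(V, J) = -V/7
R(U) = -8 + 11/U
R(T) - N(-59, -3) = (-8 + 11/(-48)) - (-1)*(-59)/7 = (-8 + 11*(-1/48)) - 1*59/7 = (-8 - 11/48) - 59/7 = -395/48 - 59/7 = -5597/336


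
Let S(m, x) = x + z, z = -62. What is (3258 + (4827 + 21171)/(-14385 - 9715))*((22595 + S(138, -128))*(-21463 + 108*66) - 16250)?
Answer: -504218659621977/482 ≈ -1.0461e+12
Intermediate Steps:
S(m, x) = -62 + x (S(m, x) = x - 62 = -62 + x)
(3258 + (4827 + 21171)/(-14385 - 9715))*((22595 + S(138, -128))*(-21463 + 108*66) - 16250) = (3258 + (4827 + 21171)/(-14385 - 9715))*((22595 + (-62 - 128))*(-21463 + 108*66) - 16250) = (3258 + 25998/(-24100))*((22595 - 190)*(-21463 + 7128) - 16250) = (3258 + 25998*(-1/24100))*(22405*(-14335) - 16250) = (3258 - 12999/12050)*(-321175675 - 16250) = (39245901/12050)*(-321191925) = -504218659621977/482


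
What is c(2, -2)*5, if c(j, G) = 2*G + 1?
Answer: -15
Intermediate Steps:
c(j, G) = 1 + 2*G
c(2, -2)*5 = (1 + 2*(-2))*5 = (1 - 4)*5 = -3*5 = -15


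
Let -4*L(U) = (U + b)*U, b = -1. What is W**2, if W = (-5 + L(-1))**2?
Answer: 14641/16 ≈ 915.06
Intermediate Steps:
L(U) = -U*(-1 + U)/4 (L(U) = -(U - 1)*U/4 = -(-1 + U)*U/4 = -U*(-1 + U)/4)
W = 121/4 (W = (-5 + (1/4)*(-1)*(1 - 1*(-1)))**2 = (-5 + (1/4)*(-1)*(1 + 1))**2 = (-5 + (1/4)*(-1)*2)**2 = (-5 - 1/2)**2 = (-11/2)**2 = 121/4 ≈ 30.250)
W**2 = (121/4)**2 = 14641/16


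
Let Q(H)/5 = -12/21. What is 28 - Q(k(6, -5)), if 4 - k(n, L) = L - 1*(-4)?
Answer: 216/7 ≈ 30.857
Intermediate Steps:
k(n, L) = -L (k(n, L) = 4 - (L - 1*(-4)) = 4 - (L + 4) = 4 - (4 + L) = 4 + (-4 - L) = -L)
Q(H) = -20/7 (Q(H) = 5*(-12/21) = 5*(-12*1/21) = 5*(-4/7) = -20/7)
28 - Q(k(6, -5)) = 28 - 1*(-20/7) = 28 + 20/7 = 216/7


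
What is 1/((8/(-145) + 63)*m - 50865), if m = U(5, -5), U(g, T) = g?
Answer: -29/1465958 ≈ -1.9782e-5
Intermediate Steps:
m = 5
1/((8/(-145) + 63)*m - 50865) = 1/((8/(-145) + 63)*5 - 50865) = 1/((8*(-1/145) + 63)*5 - 50865) = 1/((-8/145 + 63)*5 - 50865) = 1/((9127/145)*5 - 50865) = 1/(9127/29 - 50865) = 1/(-1465958/29) = -29/1465958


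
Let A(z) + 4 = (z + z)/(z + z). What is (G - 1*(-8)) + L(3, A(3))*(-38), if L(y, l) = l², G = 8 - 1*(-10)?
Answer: -316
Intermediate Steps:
G = 18 (G = 8 + 10 = 18)
A(z) = -3 (A(z) = -4 + (z + z)/(z + z) = -4 + (2*z)/((2*z)) = -4 + (2*z)*(1/(2*z)) = -4 + 1 = -3)
(G - 1*(-8)) + L(3, A(3))*(-38) = (18 - 1*(-8)) + (-3)²*(-38) = (18 + 8) + 9*(-38) = 26 - 342 = -316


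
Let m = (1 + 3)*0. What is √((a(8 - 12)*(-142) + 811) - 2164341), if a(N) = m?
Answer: I*√2163530 ≈ 1470.9*I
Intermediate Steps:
m = 0 (m = 4*0 = 0)
a(N) = 0
√((a(8 - 12)*(-142) + 811) - 2164341) = √((0*(-142) + 811) - 2164341) = √((0 + 811) - 2164341) = √(811 - 2164341) = √(-2163530) = I*√2163530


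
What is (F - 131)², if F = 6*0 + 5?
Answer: 15876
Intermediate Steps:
F = 5 (F = 0 + 5 = 5)
(F - 131)² = (5 - 131)² = (-126)² = 15876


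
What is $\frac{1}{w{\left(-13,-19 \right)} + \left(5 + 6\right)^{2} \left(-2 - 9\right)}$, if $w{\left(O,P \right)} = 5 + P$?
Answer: $- \frac{1}{1345} \approx -0.00074349$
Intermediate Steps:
$\frac{1}{w{\left(-13,-19 \right)} + \left(5 + 6\right)^{2} \left(-2 - 9\right)} = \frac{1}{\left(5 - 19\right) + \left(5 + 6\right)^{2} \left(-2 - 9\right)} = \frac{1}{-14 + 11^{2} \left(-11\right)} = \frac{1}{-14 + 121 \left(-11\right)} = \frac{1}{-14 - 1331} = \frac{1}{-1345} = - \frac{1}{1345}$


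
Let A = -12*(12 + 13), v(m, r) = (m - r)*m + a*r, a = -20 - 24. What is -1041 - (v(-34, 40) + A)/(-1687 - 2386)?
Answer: -4239537/4073 ≈ -1040.9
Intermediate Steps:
a = -44
v(m, r) = -44*r + m*(m - r) (v(m, r) = (m - r)*m - 44*r = m*(m - r) - 44*r = -44*r + m*(m - r))
A = -300 (A = -12*25 = -300)
-1041 - (v(-34, 40) + A)/(-1687 - 2386) = -1041 - (((-34)² - 44*40 - 1*(-34)*40) - 300)/(-1687 - 2386) = -1041 - ((1156 - 1760 + 1360) - 300)/(-4073) = -1041 - (756 - 300)*(-1)/4073 = -1041 - 456*(-1)/4073 = -1041 - 1*(-456/4073) = -1041 + 456/4073 = -4239537/4073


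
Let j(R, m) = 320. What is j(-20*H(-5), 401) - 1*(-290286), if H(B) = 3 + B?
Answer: 290606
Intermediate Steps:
j(-20*H(-5), 401) - 1*(-290286) = 320 - 1*(-290286) = 320 + 290286 = 290606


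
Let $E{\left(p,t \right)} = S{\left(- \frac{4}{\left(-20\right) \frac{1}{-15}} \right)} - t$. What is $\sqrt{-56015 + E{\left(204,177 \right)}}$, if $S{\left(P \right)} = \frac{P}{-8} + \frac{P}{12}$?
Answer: $\frac{i \sqrt{899070}}{4} \approx 237.05 i$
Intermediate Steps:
$S{\left(P \right)} = - \frac{P}{24}$ ($S{\left(P \right)} = P \left(- \frac{1}{8}\right) + P \frac{1}{12} = - \frac{P}{8} + \frac{P}{12} = - \frac{P}{24}$)
$E{\left(p,t \right)} = \frac{1}{8} - t$ ($E{\left(p,t \right)} = - \frac{\left(-4\right) \frac{1}{\left(-20\right) \frac{1}{-15}}}{24} - t = - \frac{\left(-4\right) \frac{1}{\left(-20\right) \left(- \frac{1}{15}\right)}}{24} - t = - \frac{\left(-4\right) \frac{1}{\frac{4}{3}}}{24} - t = - \frac{\left(-4\right) \frac{3}{4}}{24} - t = \left(- \frac{1}{24}\right) \left(-3\right) - t = \frac{1}{8} - t$)
$\sqrt{-56015 + E{\left(204,177 \right)}} = \sqrt{-56015 + \left(\frac{1}{8} - 177\right)} = \sqrt{-56015 - \frac{1415}{8}} = \sqrt{- \frac{449535}{8}} = \frac{i \sqrt{899070}}{4}$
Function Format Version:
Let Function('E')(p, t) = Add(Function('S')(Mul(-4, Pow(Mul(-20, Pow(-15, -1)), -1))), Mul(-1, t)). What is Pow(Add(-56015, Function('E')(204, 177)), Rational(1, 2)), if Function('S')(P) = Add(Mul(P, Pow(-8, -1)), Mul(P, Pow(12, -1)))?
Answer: Mul(Rational(1, 4), I, Pow(899070, Rational(1, 2))) ≈ Mul(237.05, I)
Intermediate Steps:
Function('S')(P) = Mul(Rational(-1, 24), P) (Function('S')(P) = Add(Mul(P, Rational(-1, 8)), Mul(P, Rational(1, 12))) = Add(Mul(Rational(-1, 8), P), Mul(Rational(1, 12), P)) = Mul(Rational(-1, 24), P))
Function('E')(p, t) = Add(Rational(1, 8), Mul(-1, t)) (Function('E')(p, t) = Add(Mul(Rational(-1, 24), Mul(-4, Pow(Mul(-20, Pow(-15, -1)), -1))), Mul(-1, t)) = Add(Mul(Rational(-1, 24), Mul(-4, Pow(Mul(-20, Rational(-1, 15)), -1))), Mul(-1, t)) = Add(Mul(Rational(-1, 24), Mul(-4, Pow(Rational(4, 3), -1))), Mul(-1, t)) = Add(Mul(Rational(-1, 24), Mul(-4, Rational(3, 4))), Mul(-1, t)) = Add(Mul(Rational(-1, 24), -3), Mul(-1, t)) = Add(Rational(1, 8), Mul(-1, t)))
Pow(Add(-56015, Function('E')(204, 177)), Rational(1, 2)) = Pow(Add(-56015, Add(Rational(1, 8), Mul(-1, 177))), Rational(1, 2)) = Pow(Add(-56015, Add(Rational(1, 8), -177)), Rational(1, 2)) = Pow(Add(-56015, Rational(-1415, 8)), Rational(1, 2)) = Pow(Rational(-449535, 8), Rational(1, 2)) = Mul(Rational(1, 4), I, Pow(899070, Rational(1, 2)))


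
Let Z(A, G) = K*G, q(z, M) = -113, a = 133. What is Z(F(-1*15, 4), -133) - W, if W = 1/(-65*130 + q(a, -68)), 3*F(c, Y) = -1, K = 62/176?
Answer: -35305161/753544 ≈ -46.852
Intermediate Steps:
K = 31/88 (K = 62*(1/176) = 31/88 ≈ 0.35227)
F(c, Y) = -1/3 (F(c, Y) = (1/3)*(-1) = -1/3)
Z(A, G) = 31*G/88
W = -1/8563 (W = 1/(-65*130 - 113) = 1/(-8450 - 113) = 1/(-8563) = -1/8563 ≈ -0.00011678)
Z(F(-1*15, 4), -133) - W = (31/88)*(-133) - 1*(-1/8563) = -4123/88 + 1/8563 = -35305161/753544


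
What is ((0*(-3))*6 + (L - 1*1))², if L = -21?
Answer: 484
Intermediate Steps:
((0*(-3))*6 + (L - 1*1))² = ((0*(-3))*6 + (-21 - 1*1))² = (0*6 + (-21 - 1))² = (0 - 22)² = (-22)² = 484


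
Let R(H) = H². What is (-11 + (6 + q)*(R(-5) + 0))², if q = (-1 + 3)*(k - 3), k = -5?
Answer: 68121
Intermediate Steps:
q = -16 (q = (-1 + 3)*(-5 - 3) = 2*(-8) = -16)
(-11 + (6 + q)*(R(-5) + 0))² = (-11 + (6 - 16)*((-5)² + 0))² = (-11 - 10*(25 + 0))² = (-11 - 10*25)² = (-11 - 250)² = (-261)² = 68121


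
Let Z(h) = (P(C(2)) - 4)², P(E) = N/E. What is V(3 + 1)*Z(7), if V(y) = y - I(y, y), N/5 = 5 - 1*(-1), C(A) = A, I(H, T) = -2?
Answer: 726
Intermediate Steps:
N = 30 (N = 5*(5 - 1*(-1)) = 5*(5 + 1) = 5*6 = 30)
P(E) = 30/E
Z(h) = 121 (Z(h) = (30/2 - 4)² = (30*(½) - 4)² = (15 - 4)² = 11² = 121)
V(y) = 2 + y (V(y) = y - 1*(-2) = y + 2 = 2 + y)
V(3 + 1)*Z(7) = (2 + (3 + 1))*121 = (2 + 4)*121 = 6*121 = 726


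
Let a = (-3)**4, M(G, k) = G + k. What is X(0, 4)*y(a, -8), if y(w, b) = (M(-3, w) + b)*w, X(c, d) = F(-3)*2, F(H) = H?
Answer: -34020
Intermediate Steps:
X(c, d) = -6 (X(c, d) = -3*2 = -6)
a = 81
y(w, b) = w*(-3 + b + w) (y(w, b) = ((-3 + w) + b)*w = (-3 + b + w)*w = w*(-3 + b + w))
X(0, 4)*y(a, -8) = -486*(-3 - 8 + 81) = -486*70 = -6*5670 = -34020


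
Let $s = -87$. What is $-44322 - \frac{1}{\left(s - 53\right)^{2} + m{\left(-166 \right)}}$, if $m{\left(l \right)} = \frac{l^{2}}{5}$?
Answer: $- \frac{5564893037}{125556} \approx -44322.0$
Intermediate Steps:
$m{\left(l \right)} = \frac{l^{2}}{5}$ ($m{\left(l \right)} = l^{2} \cdot \frac{1}{5} = \frac{l^{2}}{5}$)
$-44322 - \frac{1}{\left(s - 53\right)^{2} + m{\left(-166 \right)}} = -44322 - \frac{1}{\left(-87 - 53\right)^{2} + \frac{\left(-166\right)^{2}}{5}} = -44322 - \frac{1}{\left(-140\right)^{2} + \frac{1}{5} \cdot 27556} = -44322 - \frac{1}{19600 + \frac{27556}{5}} = -44322 - \frac{1}{\frac{125556}{5}} = -44322 - \frac{5}{125556} = - \frac{5564893037}{125556}$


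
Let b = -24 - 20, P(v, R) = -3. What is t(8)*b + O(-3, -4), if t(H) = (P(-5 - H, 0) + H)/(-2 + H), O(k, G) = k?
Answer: -119/3 ≈ -39.667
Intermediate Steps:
t(H) = (-3 + H)/(-2 + H)
b = -44
t(8)*b + O(-3, -4) = ((-3 + 8)/(-2 + 8))*(-44) - 3 = (5/6)*(-44) - 3 = ((⅙)*5)*(-44) - 3 = (⅚)*(-44) - 3 = -110/3 - 3 = -119/3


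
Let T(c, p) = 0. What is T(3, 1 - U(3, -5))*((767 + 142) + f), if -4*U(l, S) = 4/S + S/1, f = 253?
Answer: 0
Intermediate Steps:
U(l, S) = -1/S - S/4 (U(l, S) = -(4/S + S/1)/4 = -(4/S + S*1)/4 = -(4/S + S)/4 = -(S + 4/S)/4 = -1/S - S/4)
T(3, 1 - U(3, -5))*((767 + 142) + f) = 0*((767 + 142) + 253) = 0*(909 + 253) = 0*1162 = 0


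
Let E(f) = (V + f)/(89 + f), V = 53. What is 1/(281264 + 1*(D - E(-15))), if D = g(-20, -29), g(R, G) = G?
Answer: 37/10405676 ≈ 3.5558e-6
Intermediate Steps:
D = -29
E(f) = (53 + f)/(89 + f)
1/(281264 + 1*(D - E(-15))) = 1/(281264 + 1*(-29 - (53 - 15)/(89 - 15))) = 1/(281264 + 1*(-29 - 38/74)) = 1/(281264 + 1*(-29 - 1*19/37)) = 1/(281264 + 1*(-29 - 19/37)) = 1/(281264 + 1*(-1092/37)) = 1/(281264 - 1092/37) = 1/(10405676/37) = 37/10405676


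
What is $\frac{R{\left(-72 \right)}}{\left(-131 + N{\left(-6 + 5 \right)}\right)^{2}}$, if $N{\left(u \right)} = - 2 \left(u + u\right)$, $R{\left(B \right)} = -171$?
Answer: $- \frac{171}{16129} \approx -0.010602$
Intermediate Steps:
$N{\left(u \right)} = - 4 u$ ($N{\left(u \right)} = - 2 \cdot 2 u = - 4 u$)
$\frac{R{\left(-72 \right)}}{\left(-131 + N{\left(-6 + 5 \right)}\right)^{2}} = - \frac{171}{\left(-131 - 4 \left(-6 + 5\right)\right)^{2}} = - \frac{171}{\left(-131 - -4\right)^{2}} = - \frac{171}{\left(-131 + 4\right)^{2}} = - \frac{171}{\left(-127\right)^{2}} = - \frac{171}{16129}$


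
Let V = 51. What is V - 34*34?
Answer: -1105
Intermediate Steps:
V - 34*34 = 51 - 34*34 = 51 - 1156 = -1105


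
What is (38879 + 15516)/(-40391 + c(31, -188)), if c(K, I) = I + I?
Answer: -54395/40767 ≈ -1.3343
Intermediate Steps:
c(K, I) = 2*I
(38879 + 15516)/(-40391 + c(31, -188)) = (38879 + 15516)/(-40391 + 2*(-188)) = 54395/(-40391 - 376) = 54395/(-40767) = 54395*(-1/40767) = -54395/40767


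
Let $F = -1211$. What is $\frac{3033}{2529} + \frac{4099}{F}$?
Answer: $- \frac{743712}{340291} \approx -2.1855$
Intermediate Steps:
$\frac{3033}{2529} + \frac{4099}{F} = \frac{3033}{2529} + \frac{4099}{-1211} = 3033 \cdot \frac{1}{2529} + 4099 \left(- \frac{1}{1211}\right) = \frac{337}{281} - \frac{4099}{1211} = - \frac{743712}{340291}$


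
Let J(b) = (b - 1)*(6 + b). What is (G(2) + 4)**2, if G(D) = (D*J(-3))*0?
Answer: 16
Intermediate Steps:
J(b) = (-1 + b)*(6 + b)
G(D) = 0 (G(D) = (D*(-6 + (-3)**2 + 5*(-3)))*0 = (D*(-6 + 9 - 15))*0 = (D*(-12))*0 = -12*D*0 = 0)
(G(2) + 4)**2 = (0 + 4)**2 = 4**2 = 16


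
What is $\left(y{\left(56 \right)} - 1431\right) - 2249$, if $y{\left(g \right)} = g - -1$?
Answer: $-3623$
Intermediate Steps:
$y{\left(g \right)} = 1 + g$ ($y{\left(g \right)} = g + 1 = 1 + g$)
$\left(y{\left(56 \right)} - 1431\right) - 2249 = \left(\left(1 + 56\right) - 1431\right) - 2249 = \left(57 - 1431\right) - 2249 = -1374 - 2249 = -3623$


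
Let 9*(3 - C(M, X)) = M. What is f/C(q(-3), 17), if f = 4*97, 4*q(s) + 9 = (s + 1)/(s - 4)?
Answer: 97776/817 ≈ 119.68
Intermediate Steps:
q(s) = -9/4 + (1 + s)/(4*(-4 + s)) (q(s) = -9/4 + ((s + 1)/(s - 4))/4 = -9/4 + ((1 + s)/(-4 + s))/4 = -9/4 + (1 + s)/(4*(-4 + s)))
C(M, X) = 3 - M/9
f = 388
f/C(q(-3), 17) = 388/(3 - (37 - 8*(-3))/(36*(-4 - 3))) = 388/(3 - (37 + 24)/(36*(-7))) = 388/(3 - (-1)*61/(36*7)) = 388/(3 - 1/9*(-61/28)) = 388/(3 + 61/252) = 388/(817/252) = 388*(252/817) = 97776/817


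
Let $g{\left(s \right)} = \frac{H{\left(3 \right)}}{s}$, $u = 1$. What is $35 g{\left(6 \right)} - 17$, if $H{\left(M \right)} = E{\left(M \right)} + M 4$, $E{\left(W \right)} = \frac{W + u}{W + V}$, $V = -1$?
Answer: $\frac{194}{3} \approx 64.667$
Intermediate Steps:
$E{\left(W \right)} = \frac{1 + W}{-1 + W}$ ($E{\left(W \right)} = \frac{W + 1}{W - 1} = \frac{1 + W}{-1 + W}$)
$H{\left(M \right)} = 4 M + \frac{1 + M}{-1 + M}$ ($H{\left(M \right)} = \frac{1 + M}{-1 + M} + M 4 = \frac{1 + M}{-1 + M} + 4 M = 4 M + \frac{1 + M}{-1 + M}$)
$g{\left(s \right)} = \frac{14}{s}$ ($g{\left(s \right)} = \frac{\frac{1}{-1 + 3} \left(1 + 3 + 4 \cdot 3 \left(-1 + 3\right)\right)}{s} = \frac{\frac{1}{2} \left(1 + 3 + 4 \cdot 3 \cdot 2\right)}{s} = \frac{\frac{1}{2} \left(1 + 3 + 24\right)}{s} = \frac{\frac{1}{2} \cdot 28}{s} = \frac{14}{s}$)
$35 g{\left(6 \right)} - 17 = 35 \cdot \frac{14}{6} - 17 = 35 \cdot 14 \cdot \frac{1}{6} - 17 = 35 \cdot \frac{7}{3} - 17 = \frac{245}{3} - 17 = \frac{194}{3}$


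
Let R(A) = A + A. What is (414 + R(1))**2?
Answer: 173056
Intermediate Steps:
R(A) = 2*A
(414 + R(1))**2 = (414 + 2*1)**2 = (414 + 2)**2 = 416**2 = 173056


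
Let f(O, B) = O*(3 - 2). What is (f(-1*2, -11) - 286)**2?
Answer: 82944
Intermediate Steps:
f(O, B) = O (f(O, B) = O*1 = O)
(f(-1*2, -11) - 286)**2 = (-1*2 - 286)**2 = (-2 - 286)**2 = (-288)**2 = 82944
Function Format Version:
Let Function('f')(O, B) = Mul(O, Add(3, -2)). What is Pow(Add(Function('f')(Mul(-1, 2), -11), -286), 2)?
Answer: 82944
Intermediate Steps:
Function('f')(O, B) = O (Function('f')(O, B) = Mul(O, 1) = O)
Pow(Add(Function('f')(Mul(-1, 2), -11), -286), 2) = Pow(Add(Mul(-1, 2), -286), 2) = Pow(Add(-2, -286), 2) = Pow(-288, 2) = 82944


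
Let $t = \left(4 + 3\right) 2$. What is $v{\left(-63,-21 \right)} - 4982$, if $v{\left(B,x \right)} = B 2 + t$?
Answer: $-5094$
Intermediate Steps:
$t = 14$ ($t = 7 \cdot 2 = 14$)
$v{\left(B,x \right)} = 14 + 2 B$ ($v{\left(B,x \right)} = B 2 + 14 = 2 B + 14 = 14 + 2 B$)
$v{\left(-63,-21 \right)} - 4982 = \left(14 + 2 \left(-63\right)\right) - 4982 = \left(14 - 126\right) - 4982 = -112 - 4982 = -5094$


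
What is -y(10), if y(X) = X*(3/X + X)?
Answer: -103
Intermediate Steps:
y(X) = X*(X + 3/X)
-y(10) = -(3 + 10²) = -(3 + 100) = -1*103 = -103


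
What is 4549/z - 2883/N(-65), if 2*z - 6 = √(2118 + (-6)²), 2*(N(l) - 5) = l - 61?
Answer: 490015/20474 + 4549*√2154/1059 ≈ 223.30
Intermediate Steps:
N(l) = -51/2 + l/2 (N(l) = 5 + (l - 61)/2 = 5 + (-61 + l)/2 = 5 + (-61/2 + l/2) = -51/2 + l/2)
z = 3 + √2154/2 (z = 3 + √(2118 + (-6)²)/2 = 3 + √(2118 + 36)/2 = 3 + √2154/2 ≈ 26.206)
4549/z - 2883/N(-65) = 4549/(3 + √2154/2) - 2883/(-51/2 + (½)*(-65)) = 4549/(3 + √2154/2) - 2883/(-51/2 - 65/2) = 4549/(3 + √2154/2) - 2883/(-58) = 4549/(3 + √2154/2) - 2883*(-1/58) = 4549/(3 + √2154/2) + 2883/58 = 2883/58 + 4549/(3 + √2154/2)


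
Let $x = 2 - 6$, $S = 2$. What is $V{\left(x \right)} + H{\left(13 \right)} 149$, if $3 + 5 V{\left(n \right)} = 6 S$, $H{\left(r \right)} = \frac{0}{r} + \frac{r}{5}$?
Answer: $\frac{1946}{5} \approx 389.2$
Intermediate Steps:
$H{\left(r \right)} = \frac{r}{5}$ ($H{\left(r \right)} = 0 + r \frac{1}{5} = 0 + \frac{r}{5} = \frac{r}{5}$)
$x = -4$ ($x = 2 - 6 = -4$)
$V{\left(n \right)} = \frac{9}{5}$ ($V{\left(n \right)} = - \frac{3}{5} + \frac{6 \cdot 2}{5} = - \frac{3}{5} + \frac{1}{5} \cdot 12 = - \frac{3}{5} + \frac{12}{5} = \frac{9}{5}$)
$V{\left(x \right)} + H{\left(13 \right)} 149 = \frac{9}{5} + \frac{1}{5} \cdot 13 \cdot 149 = \frac{9}{5} + \frac{13}{5} \cdot 149 = \frac{9}{5} + \frac{1937}{5} = \frac{1946}{5}$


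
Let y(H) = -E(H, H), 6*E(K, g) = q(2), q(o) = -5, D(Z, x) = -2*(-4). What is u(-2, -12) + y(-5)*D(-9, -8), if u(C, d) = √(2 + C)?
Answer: 20/3 ≈ 6.6667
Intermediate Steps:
D(Z, x) = 8
E(K, g) = -⅚ (E(K, g) = (⅙)*(-5) = -⅚)
y(H) = ⅚ (y(H) = -1*(-⅚) = ⅚)
u(-2, -12) + y(-5)*D(-9, -8) = √(2 - 2) + (⅚)*8 = √0 + 20/3 = 0 + 20/3 = 20/3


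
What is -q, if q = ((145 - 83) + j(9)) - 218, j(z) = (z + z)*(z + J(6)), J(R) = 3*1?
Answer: -60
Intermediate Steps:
J(R) = 3
j(z) = 2*z*(3 + z) (j(z) = (z + z)*(z + 3) = (2*z)*(3 + z) = 2*z*(3 + z))
q = 60 (q = ((145 - 83) + 2*9*(3 + 9)) - 218 = (62 + 2*9*12) - 218 = (62 + 216) - 218 = 278 - 218 = 60)
-q = -1*60 = -60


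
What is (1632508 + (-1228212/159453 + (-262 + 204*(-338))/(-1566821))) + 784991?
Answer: 67108030956766053/27759367657 ≈ 2.4175e+6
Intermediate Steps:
(1632508 + (-1228212/159453 + (-262 + 204*(-338))/(-1566821))) + 784991 = (1632508 + (-1228212*1/159453 + (-262 - 68952)*(-1/1566821))) + 784991 = (1632508 + (-136468/17717 - 69214*(-1/1566821))) + 784991 = (1632508 + (-136468/17717 + 69214/1566821)) + 784991 = (1632508 - 212594663790/27759367657) + 784991 = 45317177180329966/27759367657 + 784991 = 67108030956766053/27759367657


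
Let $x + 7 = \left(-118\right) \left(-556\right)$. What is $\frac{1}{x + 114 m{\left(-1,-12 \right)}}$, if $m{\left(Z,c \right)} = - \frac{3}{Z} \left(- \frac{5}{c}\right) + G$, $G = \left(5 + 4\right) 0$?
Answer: $\frac{2}{131487} \approx 1.5211 \cdot 10^{-5}$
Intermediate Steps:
$G = 0$ ($G = 9 \cdot 0 = 0$)
$m{\left(Z,c \right)} = \frac{15}{Z c}$ ($m{\left(Z,c \right)} = - \frac{3}{Z} \left(- \frac{5}{c}\right) + 0 = \frac{15}{Z c} + 0 = \frac{15}{Z c}$)
$x = 65601$ ($x = -7 - -65608 = -7 + 65608 = 65601$)
$\frac{1}{x + 114 m{\left(-1,-12 \right)}} = \frac{1}{65601 + 114 \frac{15}{\left(-1\right) \left(-12\right)}} = \frac{1}{65601 + 114 \cdot 15 \left(-1\right) \left(- \frac{1}{12}\right)} = \frac{1}{65601 + 114 \cdot \frac{5}{4}} = \frac{1}{65601 + \frac{285}{2}} = \frac{1}{\frac{131487}{2}} = \frac{2}{131487}$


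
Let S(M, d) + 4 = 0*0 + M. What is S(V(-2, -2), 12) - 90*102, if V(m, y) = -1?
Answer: -9185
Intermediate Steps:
S(M, d) = -4 + M (S(M, d) = -4 + (0*0 + M) = -4 + (0 + M) = -4 + M)
S(V(-2, -2), 12) - 90*102 = (-4 - 1) - 90*102 = -5 - 9180 = -9185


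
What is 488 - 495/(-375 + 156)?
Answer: 35789/73 ≈ 490.26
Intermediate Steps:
488 - 495/(-375 + 156) = 488 - 495/(-219) = 488 - 495*(-1/219) = 488 + 165/73 = 35789/73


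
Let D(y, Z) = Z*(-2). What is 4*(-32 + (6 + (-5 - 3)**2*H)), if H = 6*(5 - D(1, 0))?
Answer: 7576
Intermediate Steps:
D(y, Z) = -2*Z
H = 30 (H = 6*(5 - (-2)*0) = 6*(5 - 1*0) = 6*(5 + 0) = 6*5 = 30)
4*(-32 + (6 + (-5 - 3)**2*H)) = 4*(-32 + (6 + (-5 - 3)**2*30)) = 4*(-32 + (6 + (-8)**2*30)) = 4*(-32 + (6 + 64*30)) = 4*(-32 + (6 + 1920)) = 4*(-32 + 1926) = 4*1894 = 7576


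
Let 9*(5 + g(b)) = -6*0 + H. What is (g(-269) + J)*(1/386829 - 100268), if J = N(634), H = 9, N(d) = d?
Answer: -2715059911970/42981 ≈ -6.3169e+7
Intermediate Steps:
J = 634
g(b) = -4 (g(b) = -5 + (-6*0 + 9)/9 = -5 + (0 + 9)/9 = -5 + (⅑)*9 = -5 + 1 = -4)
(g(-269) + J)*(1/386829 - 100268) = (-4 + 634)*(1/386829 - 100268) = 630*(1/386829 - 100268) = 630*(-38786570171/386829) = -2715059911970/42981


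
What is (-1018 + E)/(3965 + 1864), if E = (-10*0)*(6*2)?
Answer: -1018/5829 ≈ -0.17464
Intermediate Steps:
E = 0 (E = 0*12 = 0)
(-1018 + E)/(3965 + 1864) = (-1018 + 0)/(3965 + 1864) = -1018/5829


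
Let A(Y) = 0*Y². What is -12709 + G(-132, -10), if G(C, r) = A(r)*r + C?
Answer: -12841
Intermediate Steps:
A(Y) = 0
G(C, r) = C (G(C, r) = 0*r + C = 0 + C = C)
-12709 + G(-132, -10) = -12709 - 132 = -12841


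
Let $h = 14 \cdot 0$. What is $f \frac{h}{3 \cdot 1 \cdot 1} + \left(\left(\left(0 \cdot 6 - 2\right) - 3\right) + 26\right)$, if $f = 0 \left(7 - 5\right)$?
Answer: $21$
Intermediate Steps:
$h = 0$
$f = 0$ ($f = 0 \cdot 2 = 0$)
$f \frac{h}{3 \cdot 1 \cdot 1} + \left(\left(\left(0 \cdot 6 - 2\right) - 3\right) + 26\right) = 0 \frac{0}{3 \cdot 1 \cdot 1} + \left(\left(\left(0 \cdot 6 - 2\right) - 3\right) + 26\right) = 0 \frac{0}{3 \cdot 1} + \left(\left(\left(0 - 2\right) - 3\right) + 26\right) = 0 \cdot \frac{0}{3} + \left(\left(-2 - 3\right) + 26\right) = 0 \cdot 0 \cdot \frac{1}{3} + \left(-5 + 26\right) = 0 \cdot 0 + 21 = 0 + 21 = 21$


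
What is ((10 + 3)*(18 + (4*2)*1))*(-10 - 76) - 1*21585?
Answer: -50653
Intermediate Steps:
((10 + 3)*(18 + (4*2)*1))*(-10 - 76) - 1*21585 = (13*(18 + 8*1))*(-86) - 21585 = (13*(18 + 8))*(-86) - 21585 = (13*26)*(-86) - 21585 = 338*(-86) - 21585 = -29068 - 21585 = -50653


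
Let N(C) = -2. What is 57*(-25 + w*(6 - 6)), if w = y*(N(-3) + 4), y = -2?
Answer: -1425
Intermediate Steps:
w = -4 (w = -2*(-2 + 4) = -2*2 = -4)
57*(-25 + w*(6 - 6)) = 57*(-25 - 4*(6 - 6)) = 57*(-25 - 4*0) = 57*(-25 + 0) = 57*(-25) = -1425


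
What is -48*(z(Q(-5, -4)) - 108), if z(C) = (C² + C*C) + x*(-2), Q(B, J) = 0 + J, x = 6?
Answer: 4224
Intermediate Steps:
Q(B, J) = J
z(C) = -12 + 2*C² (z(C) = (C² + C*C) + 6*(-2) = (C² + C²) - 12 = 2*C² - 12 = -12 + 2*C²)
-48*(z(Q(-5, -4)) - 108) = -48*((-12 + 2*(-4)²) - 108) = -48*((-12 + 2*16) - 108) = -48*((-12 + 32) - 108) = -48*(20 - 108) = -48*(-88) = 4224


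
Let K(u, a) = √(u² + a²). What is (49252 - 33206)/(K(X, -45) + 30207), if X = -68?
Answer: 242350761/456228100 - 8023*√6649/456228100 ≈ 0.52977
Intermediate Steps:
K(u, a) = √(a² + u²)
(49252 - 33206)/(K(X, -45) + 30207) = (49252 - 33206)/(√((-45)² + (-68)²) + 30207) = 16046/(√(2025 + 4624) + 30207) = 16046/(√6649 + 30207) = 16046/(30207 + √6649)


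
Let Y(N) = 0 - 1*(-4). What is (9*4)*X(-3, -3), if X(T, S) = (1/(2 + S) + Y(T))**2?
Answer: 324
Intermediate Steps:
Y(N) = 4 (Y(N) = 0 + 4 = 4)
X(T, S) = (4 + 1/(2 + S))**2 (X(T, S) = (1/(2 + S) + 4)**2 = (4 + 1/(2 + S))**2)
(9*4)*X(-3, -3) = (9*4)*((9 + 4*(-3))**2/(2 - 3)**2) = 36*((9 - 12)**2/(-1)**2) = 36*(1*(-3)**2) = 36*(1*9) = 36*9 = 324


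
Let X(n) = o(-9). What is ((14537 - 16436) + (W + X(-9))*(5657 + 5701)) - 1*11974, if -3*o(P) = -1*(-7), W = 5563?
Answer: 63144179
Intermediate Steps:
o(P) = -7/3 (o(P) = -(-1)*(-7)/3 = -1/3*7 = -7/3)
X(n) = -7/3
((14537 - 16436) + (W + X(-9))*(5657 + 5701)) - 1*11974 = ((14537 - 16436) + (5563 - 7/3)*(5657 + 5701)) - 1*11974 = (-1899 + (16682/3)*11358) - 11974 = (-1899 + 63158052) - 11974 = 63156153 - 11974 = 63144179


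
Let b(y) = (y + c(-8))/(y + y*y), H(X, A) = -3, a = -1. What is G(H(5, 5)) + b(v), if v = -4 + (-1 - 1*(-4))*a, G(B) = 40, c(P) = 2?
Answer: 1675/42 ≈ 39.881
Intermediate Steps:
v = -7 (v = -4 + (-1 - 1*(-4))*(-1) = -4 + (-1 + 4)*(-1) = -4 + 3*(-1) = -4 - 3 = -7)
b(y) = (2 + y)/(y + y²) (b(y) = (y + 2)/(y + y*y) = (2 + y)/(y + y²))
G(H(5, 5)) + b(v) = 40 + (2 - 7)/((-7)*(1 - 7)) = 40 - ⅐*(-5)/(-6) = 40 - ⅐*(-⅙)*(-5) = 40 - 5/42 = 1675/42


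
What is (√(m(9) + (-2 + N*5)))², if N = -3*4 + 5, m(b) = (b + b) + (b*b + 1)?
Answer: 63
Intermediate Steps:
m(b) = 1 + b² + 2*b (m(b) = 2*b + (b² + 1) = 2*b + (1 + b²) = 1 + b² + 2*b)
N = -7 (N = -12 + 5 = -7)
(√(m(9) + (-2 + N*5)))² = (√((1 + 9² + 2*9) + (-2 - 7*5)))² = (√((1 + 81 + 18) + (-2 - 35)))² = (√(100 - 37))² = (√63)² = (3*√7)² = 63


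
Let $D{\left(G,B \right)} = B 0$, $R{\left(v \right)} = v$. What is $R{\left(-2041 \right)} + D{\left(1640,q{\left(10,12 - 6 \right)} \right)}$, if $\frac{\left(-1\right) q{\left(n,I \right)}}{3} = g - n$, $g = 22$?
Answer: $-2041$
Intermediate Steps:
$q{\left(n,I \right)} = -66 + 3 n$ ($q{\left(n,I \right)} = - 3 \left(22 - n\right) = -66 + 3 n$)
$D{\left(G,B \right)} = 0$
$R{\left(-2041 \right)} + D{\left(1640,q{\left(10,12 - 6 \right)} \right)} = -2041 + 0 = -2041$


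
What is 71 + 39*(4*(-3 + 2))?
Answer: -85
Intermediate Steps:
71 + 39*(4*(-3 + 2)) = 71 + 39*(4*(-1)) = 71 + 39*(-4) = 71 - 156 = -85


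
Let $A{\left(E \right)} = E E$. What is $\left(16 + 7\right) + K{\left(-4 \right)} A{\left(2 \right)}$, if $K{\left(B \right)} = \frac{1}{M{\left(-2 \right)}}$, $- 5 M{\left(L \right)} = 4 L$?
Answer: $\frac{51}{2} \approx 25.5$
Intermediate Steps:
$M{\left(L \right)} = - \frac{4 L}{5}$
$K{\left(B \right)} = \frac{5}{8}$ ($K{\left(B \right)} = \frac{1}{\left(- \frac{4}{5}\right) \left(-2\right)} = \frac{1}{\frac{8}{5}} = \frac{5}{8}$)
$A{\left(E \right)} = E^{2}$
$\left(16 + 7\right) + K{\left(-4 \right)} A{\left(2 \right)} = \left(16 + 7\right) + \frac{5 \cdot 2^{2}}{8} = 23 + \frac{5}{8} \cdot 4 = 23 + \frac{5}{2} = \frac{51}{2}$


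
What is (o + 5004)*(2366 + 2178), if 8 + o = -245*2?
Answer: 20475264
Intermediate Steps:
o = -498 (o = -8 - 245*2 = -8 - 490 = -498)
(o + 5004)*(2366 + 2178) = (-498 + 5004)*(2366 + 2178) = 4506*4544 = 20475264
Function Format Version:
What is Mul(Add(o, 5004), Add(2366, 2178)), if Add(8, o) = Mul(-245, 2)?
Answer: 20475264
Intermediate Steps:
o = -498 (o = Add(-8, Mul(-245, 2)) = Add(-8, -490) = -498)
Mul(Add(o, 5004), Add(2366, 2178)) = Mul(Add(-498, 5004), Add(2366, 2178)) = Mul(4506, 4544) = 20475264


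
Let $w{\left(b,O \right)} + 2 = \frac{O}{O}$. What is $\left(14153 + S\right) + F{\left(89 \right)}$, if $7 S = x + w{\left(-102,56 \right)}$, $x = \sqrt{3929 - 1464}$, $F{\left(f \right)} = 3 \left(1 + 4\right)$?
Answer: $\frac{99175}{7} + \frac{\sqrt{2465}}{7} \approx 14175.0$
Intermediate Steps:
$w{\left(b,O \right)} = -1$ ($w{\left(b,O \right)} = -2 + \frac{O}{O} = -2 + 1 = -1$)
$F{\left(f \right)} = 15$ ($F{\left(f \right)} = 3 \cdot 5 = 15$)
$x = \sqrt{2465} \approx 49.649$
$S = - \frac{1}{7} + \frac{\sqrt{2465}}{7}$ ($S = \frac{\sqrt{2465} - 1}{7} = \frac{-1 + \sqrt{2465}}{7} = - \frac{1}{7} + \frac{\sqrt{2465}}{7} \approx 6.9498$)
$\left(14153 + S\right) + F{\left(89 \right)} = \left(14153 - \left(\frac{1}{7} - \frac{\sqrt{2465}}{7}\right)\right) + 15 = \left(\frac{99070}{7} + \frac{\sqrt{2465}}{7}\right) + 15 = \frac{99175}{7} + \frac{\sqrt{2465}}{7}$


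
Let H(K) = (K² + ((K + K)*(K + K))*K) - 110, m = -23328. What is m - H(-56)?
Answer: 676110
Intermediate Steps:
H(K) = -110 + K² + 4*K³ (H(K) = (K² + ((2*K)*(2*K))*K) - 110 = (K² + (4*K²)*K) - 110 = (K² + 4*K³) - 110 = -110 + K² + 4*K³)
m - H(-56) = -23328 - (-110 + (-56)² + 4*(-56)³) = -23328 - (-110 + 3136 + 4*(-175616)) = -23328 - (-110 + 3136 - 702464) = -23328 - 1*(-699438) = -23328 + 699438 = 676110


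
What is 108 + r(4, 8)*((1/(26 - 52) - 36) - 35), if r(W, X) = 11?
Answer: -17509/26 ≈ -673.42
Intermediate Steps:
108 + r(4, 8)*((1/(26 - 52) - 36) - 35) = 108 + 11*((1/(26 - 52) - 36) - 35) = 108 + 11*((1/(-26) - 36) - 35) = 108 + 11*((-1/26 - 36) - 35) = 108 + 11*(-937/26 - 35) = 108 + 11*(-1847/26) = 108 - 20317/26 = -17509/26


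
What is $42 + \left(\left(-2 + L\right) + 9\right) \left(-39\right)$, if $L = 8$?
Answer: $-543$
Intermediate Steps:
$42 + \left(\left(-2 + L\right) + 9\right) \left(-39\right) = 42 + \left(\left(-2 + 8\right) + 9\right) \left(-39\right) = 42 + \left(6 + 9\right) \left(-39\right) = 42 + 15 \left(-39\right) = 42 - 585 = -543$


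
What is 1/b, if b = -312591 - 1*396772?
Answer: -1/709363 ≈ -1.4097e-6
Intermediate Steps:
b = -709363 (b = -312591 - 396772 = -709363)
1/b = 1/(-709363) = -1/709363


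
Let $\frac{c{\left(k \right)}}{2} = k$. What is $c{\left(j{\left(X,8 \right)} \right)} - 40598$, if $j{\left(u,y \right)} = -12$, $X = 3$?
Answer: $-40622$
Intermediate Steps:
$c{\left(k \right)} = 2 k$
$c{\left(j{\left(X,8 \right)} \right)} - 40598 = 2 \left(-12\right) - 40598 = -24 - 40598 = -40622$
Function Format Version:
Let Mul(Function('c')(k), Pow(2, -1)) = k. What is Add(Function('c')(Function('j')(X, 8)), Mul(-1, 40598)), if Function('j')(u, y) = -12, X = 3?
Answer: -40622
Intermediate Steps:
Function('c')(k) = Mul(2, k)
Add(Function('c')(Function('j')(X, 8)), Mul(-1, 40598)) = Add(Mul(2, -12), Mul(-1, 40598)) = Add(-24, -40598) = -40622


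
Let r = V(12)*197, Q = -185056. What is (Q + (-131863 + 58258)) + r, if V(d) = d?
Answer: -256297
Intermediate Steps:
r = 2364 (r = 12*197 = 2364)
(Q + (-131863 + 58258)) + r = (-185056 + (-131863 + 58258)) + 2364 = (-185056 - 73605) + 2364 = -258661 + 2364 = -256297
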